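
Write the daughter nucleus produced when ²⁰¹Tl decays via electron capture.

Hg-201

Electron capture: mass number changes by +0, atomic number by -1.
A: 201 = 201; Z: 81 − 1 = 80.
Z = 80 is mercury, so the daughter is ²⁰¹Hg.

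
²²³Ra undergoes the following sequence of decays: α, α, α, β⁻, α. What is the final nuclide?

Tl-207

Start: (A, Z) = (223, 88).
After α: (219, 86).
After α: (215, 84).
After α: (211, 82).
After β⁻: (211, 83).
After α: (207, 81).
Z = 81 is thallium.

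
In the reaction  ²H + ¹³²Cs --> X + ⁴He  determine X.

Conserve mass number: 2 + 132 = A + 4, so A = 130.
Conserve atomic number: 1 + 55 = Z + 2, so Z = 54.
Z = 54 is xenon, so the species is ¹³⁰Xe.

Xe-130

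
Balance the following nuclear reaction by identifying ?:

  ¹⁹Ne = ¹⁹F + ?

Conserve mass number: 19 = 19 + A, so A = 0.
Conserve atomic number: 10 = 9 + Z, so Z = 1.
A = 0 and Z = 1 is e⁺ — a positron.

positron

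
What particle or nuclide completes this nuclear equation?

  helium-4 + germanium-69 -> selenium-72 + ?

neutron

Conserve mass number: 4 + 69 = 72 + A, so A = 1.
Conserve atomic number: 2 + 32 = 34 + Z, so Z = 0.
A = 1 and Z = 0 is neutron — a neutron.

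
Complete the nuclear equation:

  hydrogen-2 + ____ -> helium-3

proton

Conserve mass number: 2 + A = 3, so A = 1.
Conserve atomic number: 1 + Z = 2, so Z = 1.
A = 1 and Z = 1 is hydrogen-1 — a proton.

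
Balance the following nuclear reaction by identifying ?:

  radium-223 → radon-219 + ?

Conserve mass number: 223 = 219 + A, so A = 4.
Conserve atomic number: 88 = 86 + Z, so Z = 2.
A = 4 and Z = 2 is helium-4 — an alpha particle.

alpha particle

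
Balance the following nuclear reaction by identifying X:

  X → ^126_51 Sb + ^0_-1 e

Conserve mass number: A = 126 + 0, so A = 126.
Conserve atomic number: Z = 51 − 1, so Z = 50.
Z = 50 is tin, so the species is ^126_50 Sn.

Sn-126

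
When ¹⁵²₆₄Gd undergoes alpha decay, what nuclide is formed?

Alpha decay: mass number changes by -4, atomic number by -2.
A: 152 − 4 = 148; Z: 64 − 2 = 62.
Z = 62 is samarium, so the daughter is ¹⁴⁸₆₂Sm.

Sm-148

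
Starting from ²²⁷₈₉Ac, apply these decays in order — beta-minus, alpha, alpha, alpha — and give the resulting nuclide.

Start: (A, Z) = (227, 89).
After β⁻: (227, 90).
After α: (223, 88).
After α: (219, 86).
After α: (215, 84).
Z = 84 is polonium.

Po-215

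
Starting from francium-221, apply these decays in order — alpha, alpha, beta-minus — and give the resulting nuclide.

Start: (A, Z) = (221, 87).
After α: (217, 85).
After α: (213, 83).
After β⁻: (213, 84).
Z = 84 is polonium.

Po-213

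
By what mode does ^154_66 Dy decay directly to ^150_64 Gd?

ΔA = 150 − 154 = -4; ΔZ = 64 − 66 = -2.
A drops by 4 and Z drops by 2 — the signature of alpha emission.

alpha decay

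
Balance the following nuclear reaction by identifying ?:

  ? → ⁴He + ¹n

He-5

Conserve mass number: A = 4 + 1, so A = 5.
Conserve atomic number: Z = 2 + 0, so Z = 2.
Z = 2 is helium, so the species is ⁵He.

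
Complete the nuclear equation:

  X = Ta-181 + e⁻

Hf-181

Conserve mass number: A = 181 + 0, so A = 181.
Conserve atomic number: Z = 73 − 1, so Z = 72.
Z = 72 is hafnium, so the species is Hf-181.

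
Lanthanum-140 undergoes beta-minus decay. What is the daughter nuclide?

Beta-minus decay: mass number changes by +0, atomic number by +1.
A: 140 = 140; Z: 57 + 1 = 58.
Z = 58 is cerium, so the daughter is cerium-140.

Ce-140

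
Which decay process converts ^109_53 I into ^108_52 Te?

proton emission

ΔA = 108 − 109 = -1; ΔZ = 52 − 53 = -1.
A drops by 1 and Z drops by 1 — a proton was emitted.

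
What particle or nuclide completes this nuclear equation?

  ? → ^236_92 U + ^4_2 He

Conserve mass number: A = 236 + 4, so A = 240.
Conserve atomic number: Z = 92 + 2, so Z = 94.
Z = 94 is plutonium, so the species is ^240_94 Pu.

Pu-240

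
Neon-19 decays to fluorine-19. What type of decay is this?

beta-plus decay or electron capture

ΔA = 19 − 19 = 0; ΔZ = 9 − 10 = -1.
A is unchanged and Z drops by 1 — a proton has become a neutron (β⁺ emission or electron capture).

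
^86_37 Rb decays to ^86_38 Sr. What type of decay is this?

ΔA = 86 − 86 = 0; ΔZ = 38 − 37 = +1.
A is unchanged and Z rises by 1 — a neutron has become a proton (β⁻ decay).

beta-minus decay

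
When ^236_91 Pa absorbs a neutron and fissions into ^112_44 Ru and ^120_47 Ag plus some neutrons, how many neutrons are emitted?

5

Conserve mass number: 237 = 112 + 120 + k, so k = 237 − 232 = 5.
Check atomic number: 91 = 44 + 47 + 0 = 91. ✓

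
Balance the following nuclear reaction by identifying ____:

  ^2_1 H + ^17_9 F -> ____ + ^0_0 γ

Conserve mass number: 2 + 17 = A + 0, so A = 19.
Conserve atomic number: 1 + 9 = Z + 0, so Z = 10.
Z = 10 is neon, so the species is ^19_10 Ne.

Ne-19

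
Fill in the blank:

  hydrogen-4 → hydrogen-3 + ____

Conserve mass number: 4 = 3 + A, so A = 1.
Conserve atomic number: 1 = 1 + Z, so Z = 0.
A = 1 and Z = 0 is neutron — a neutron.

neutron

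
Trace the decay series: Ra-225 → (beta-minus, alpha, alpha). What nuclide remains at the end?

At-217

Start: (A, Z) = (225, 88).
After β⁻: (225, 89).
After α: (221, 87).
After α: (217, 85).
Z = 85 is astatine.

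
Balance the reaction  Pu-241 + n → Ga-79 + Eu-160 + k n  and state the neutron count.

3

Conserve mass number: 242 = 79 + 160 + k, so k = 242 − 239 = 3.
Check atomic number: 94 = 31 + 63 + 0 = 94. ✓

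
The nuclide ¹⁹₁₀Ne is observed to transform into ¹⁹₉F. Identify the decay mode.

ΔA = 19 − 19 = 0; ΔZ = 9 − 10 = -1.
A is unchanged and Z drops by 1 — a proton has become a neutron (β⁺ emission or electron capture).

beta-plus decay or electron capture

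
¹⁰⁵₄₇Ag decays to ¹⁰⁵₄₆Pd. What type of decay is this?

ΔA = 105 − 105 = 0; ΔZ = 46 − 47 = -1.
A is unchanged and Z drops by 1 — a proton has become a neutron (β⁺ emission or electron capture).

beta-plus decay or electron capture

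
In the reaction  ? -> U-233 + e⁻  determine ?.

Pa-233

Conserve mass number: A = 233 + 0, so A = 233.
Conserve atomic number: Z = 92 − 1, so Z = 91.
Z = 91 is protactinium, so the species is Pa-233.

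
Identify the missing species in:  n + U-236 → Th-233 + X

Conserve mass number: 1 + 236 = 233 + A, so A = 4.
Conserve atomic number: 0 + 92 = 90 + Z, so Z = 2.
A = 4 and Z = 2 is He-4 — an alpha particle.

alpha particle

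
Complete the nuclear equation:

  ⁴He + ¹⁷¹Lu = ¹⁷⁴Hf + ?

Conserve mass number: 4 + 171 = 174 + A, so A = 1.
Conserve atomic number: 2 + 71 = 72 + Z, so Z = 1.
A = 1 and Z = 1 is ¹H — a proton.

proton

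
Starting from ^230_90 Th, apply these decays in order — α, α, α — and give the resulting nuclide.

Start: (A, Z) = (230, 90).
After α: (226, 88).
After α: (222, 86).
After α: (218, 84).
Z = 84 is polonium.

Po-218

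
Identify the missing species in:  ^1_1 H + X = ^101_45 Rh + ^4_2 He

Pd-104

Conserve mass number: 1 + A = 101 + 4, so A = 104.
Conserve atomic number: 1 + Z = 45 + 2, so Z = 46.
Z = 46 is palladium, so the species is ^104_46 Pd.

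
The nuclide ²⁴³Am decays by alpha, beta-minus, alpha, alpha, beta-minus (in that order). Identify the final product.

Pa-231

Start: (A, Z) = (243, 95).
After α: (239, 93).
After β⁻: (239, 94).
After α: (235, 92).
After α: (231, 90).
After β⁻: (231, 91).
Z = 91 is protactinium.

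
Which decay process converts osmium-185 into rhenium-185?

beta-plus decay or electron capture

ΔA = 185 − 185 = 0; ΔZ = 75 − 76 = -1.
A is unchanged and Z drops by 1 — a proton has become a neutron (β⁺ emission or electron capture).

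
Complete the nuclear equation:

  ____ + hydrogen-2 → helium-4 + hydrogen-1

He-3

Conserve mass number: A + 2 = 4 + 1, so A = 3.
Conserve atomic number: Z + 1 = 2 + 1, so Z = 2.
Z = 2 is helium, so the species is helium-3.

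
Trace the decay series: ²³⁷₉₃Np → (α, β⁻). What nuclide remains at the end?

U-233

Start: (A, Z) = (237, 93).
After α: (233, 91).
After β⁻: (233, 92).
Z = 92 is uranium.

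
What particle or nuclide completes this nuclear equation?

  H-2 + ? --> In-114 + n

Conserve mass number: 2 + A = 114 + 1, so A = 113.
Conserve atomic number: 1 + Z = 49 + 0, so Z = 48.
Z = 48 is cadmium, so the species is Cd-113.

Cd-113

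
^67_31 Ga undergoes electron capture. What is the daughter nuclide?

Electron capture: mass number changes by +0, atomic number by -1.
A: 67 = 67; Z: 31 − 1 = 30.
Z = 30 is zinc, so the daughter is ^67_30 Zn.

Zn-67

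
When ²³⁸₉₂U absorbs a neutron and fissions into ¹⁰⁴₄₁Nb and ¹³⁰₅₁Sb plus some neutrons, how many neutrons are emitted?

5

Conserve mass number: 239 = 104 + 130 + k, so k = 239 − 234 = 5.
Check atomic number: 92 = 41 + 51 + 0 = 92. ✓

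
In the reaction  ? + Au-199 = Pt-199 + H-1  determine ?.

neutron

Conserve mass number: A + 199 = 199 + 1, so A = 1.
Conserve atomic number: Z + 79 = 78 + 1, so Z = 0.
A = 1 and Z = 0 is n — a neutron.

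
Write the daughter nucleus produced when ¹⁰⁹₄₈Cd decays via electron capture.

Electron capture: mass number changes by +0, atomic number by -1.
A: 109 = 109; Z: 48 − 1 = 47.
Z = 47 is silver, so the daughter is ¹⁰⁹₄₇Ag.

Ag-109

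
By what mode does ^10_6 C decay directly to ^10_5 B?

ΔA = 10 − 10 = 0; ΔZ = 5 − 6 = -1.
A is unchanged and Z drops by 1 — a proton has become a neutron (β⁺ emission or electron capture).

beta-plus decay or electron capture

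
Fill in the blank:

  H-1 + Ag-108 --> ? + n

Conserve mass number: 1 + 108 = A + 1, so A = 108.
Conserve atomic number: 1 + 47 = Z + 0, so Z = 48.
Z = 48 is cadmium, so the species is Cd-108.

Cd-108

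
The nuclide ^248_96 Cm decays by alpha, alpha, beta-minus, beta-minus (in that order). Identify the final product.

Pu-240

Start: (A, Z) = (248, 96).
After α: (244, 94).
After α: (240, 92).
After β⁻: (240, 93).
After β⁻: (240, 94).
Z = 94 is plutonium.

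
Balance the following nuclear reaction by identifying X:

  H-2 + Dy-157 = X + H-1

Dy-158

Conserve mass number: 2 + 157 = A + 1, so A = 158.
Conserve atomic number: 1 + 66 = Z + 1, so Z = 66.
Z = 66 is dysprosium, so the species is Dy-158.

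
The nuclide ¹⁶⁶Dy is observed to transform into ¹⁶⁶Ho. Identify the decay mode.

ΔA = 166 − 166 = 0; ΔZ = 67 − 66 = +1.
A is unchanged and Z rises by 1 — a neutron has become a proton (β⁻ decay).

beta-minus decay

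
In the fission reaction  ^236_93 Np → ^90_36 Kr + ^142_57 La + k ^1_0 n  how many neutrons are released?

4

Conserve mass number: 236 = 90 + 142 + k, so k = 236 − 232 = 4.
Check atomic number: 93 = 36 + 57 + 0 = 93. ✓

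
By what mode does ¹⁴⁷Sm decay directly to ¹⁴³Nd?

ΔA = 143 − 147 = -4; ΔZ = 60 − 62 = -2.
A drops by 4 and Z drops by 2 — the signature of alpha emission.

alpha decay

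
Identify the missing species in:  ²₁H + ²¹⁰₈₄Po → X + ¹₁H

Po-211

Conserve mass number: 2 + 210 = A + 1, so A = 211.
Conserve atomic number: 1 + 84 = Z + 1, so Z = 84.
Z = 84 is polonium, so the species is ²¹¹₈₄Po.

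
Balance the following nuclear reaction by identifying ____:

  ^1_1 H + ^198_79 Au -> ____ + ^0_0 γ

Hg-199

Conserve mass number: 1 + 198 = A + 0, so A = 199.
Conserve atomic number: 1 + 79 = Z + 0, so Z = 80.
Z = 80 is mercury, so the species is ^199_80 Hg.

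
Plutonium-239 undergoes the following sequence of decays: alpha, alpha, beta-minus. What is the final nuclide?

Pa-231

Start: (A, Z) = (239, 94).
After α: (235, 92).
After α: (231, 90).
After β⁻: (231, 91).
Z = 91 is protactinium.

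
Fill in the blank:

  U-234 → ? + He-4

Th-230

Conserve mass number: 234 = A + 4, so A = 230.
Conserve atomic number: 92 = Z + 2, so Z = 90.
Z = 90 is thorium, so the species is Th-230.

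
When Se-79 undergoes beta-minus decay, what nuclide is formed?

Br-79

Beta-minus decay: mass number changes by +0, atomic number by +1.
A: 79 = 79; Z: 34 + 1 = 35.
Z = 35 is bromine, so the daughter is Br-79.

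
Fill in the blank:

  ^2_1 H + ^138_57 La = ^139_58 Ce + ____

neutron

Conserve mass number: 2 + 138 = 139 + A, so A = 1.
Conserve atomic number: 1 + 57 = 58 + Z, so Z = 0.
A = 1 and Z = 0 is ^1_0 n — a neutron.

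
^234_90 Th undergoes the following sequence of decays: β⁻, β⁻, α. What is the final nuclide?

Start: (A, Z) = (234, 90).
After β⁻: (234, 91).
After β⁻: (234, 92).
After α: (230, 90).
Z = 90 is thorium.

Th-230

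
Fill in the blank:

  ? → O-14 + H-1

F-15

Conserve mass number: A = 14 + 1, so A = 15.
Conserve atomic number: Z = 8 + 1, so Z = 9.
Z = 9 is fluorine, so the species is F-15.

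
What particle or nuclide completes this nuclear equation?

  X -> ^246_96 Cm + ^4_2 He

Cf-250

Conserve mass number: A = 246 + 4, so A = 250.
Conserve atomic number: Z = 96 + 2, so Z = 98.
Z = 98 is californium, so the species is ^250_98 Cf.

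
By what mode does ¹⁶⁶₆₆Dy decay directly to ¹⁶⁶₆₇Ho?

beta-minus decay

ΔA = 166 − 166 = 0; ΔZ = 67 − 66 = +1.
A is unchanged and Z rises by 1 — a neutron has become a proton (β⁻ decay).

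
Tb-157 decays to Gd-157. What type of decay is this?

beta-plus decay or electron capture

ΔA = 157 − 157 = 0; ΔZ = 64 − 65 = -1.
A is unchanged and Z drops by 1 — a proton has become a neutron (β⁺ emission or electron capture).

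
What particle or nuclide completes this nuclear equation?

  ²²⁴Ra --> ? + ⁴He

Rn-220

Conserve mass number: 224 = A + 4, so A = 220.
Conserve atomic number: 88 = Z + 2, so Z = 86.
Z = 86 is radon, so the species is ²²⁰Rn.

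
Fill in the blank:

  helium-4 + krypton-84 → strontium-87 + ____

neutron

Conserve mass number: 4 + 84 = 87 + A, so A = 1.
Conserve atomic number: 2 + 36 = 38 + Z, so Z = 0.
A = 1 and Z = 0 is neutron — a neutron.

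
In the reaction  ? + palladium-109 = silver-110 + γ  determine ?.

proton

Conserve mass number: A + 109 = 110 + 0, so A = 1.
Conserve atomic number: Z + 46 = 47 + 0, so Z = 1.
A = 1 and Z = 1 is hydrogen-1 — a proton.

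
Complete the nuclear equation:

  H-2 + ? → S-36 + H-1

S-35

Conserve mass number: 2 + A = 36 + 1, so A = 35.
Conserve atomic number: 1 + Z = 16 + 1, so Z = 16.
Z = 16 is sulfur, so the species is S-35.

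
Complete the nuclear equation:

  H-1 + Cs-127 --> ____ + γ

Conserve mass number: 1 + 127 = A + 0, so A = 128.
Conserve atomic number: 1 + 55 = Z + 0, so Z = 56.
Z = 56 is barium, so the species is Ba-128.

Ba-128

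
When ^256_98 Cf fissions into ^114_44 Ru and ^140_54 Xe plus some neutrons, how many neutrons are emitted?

Conserve mass number: 256 = 114 + 140 + k, so k = 256 − 254 = 2.
Check atomic number: 98 = 44 + 54 + 0 = 98. ✓

2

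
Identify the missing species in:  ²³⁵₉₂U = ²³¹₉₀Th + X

Conserve mass number: 235 = 231 + A, so A = 4.
Conserve atomic number: 92 = 90 + Z, so Z = 2.
A = 4 and Z = 2 is ⁴₂He — an alpha particle.

alpha particle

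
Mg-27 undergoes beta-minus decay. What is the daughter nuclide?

Al-27

Beta-minus decay: mass number changes by +0, atomic number by +1.
A: 27 = 27; Z: 12 + 1 = 13.
Z = 13 is aluminium, so the daughter is Al-27.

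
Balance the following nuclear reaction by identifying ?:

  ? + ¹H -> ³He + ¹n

Conserve mass number: A + 1 = 3 + 1, so A = 3.
Conserve atomic number: Z + 1 = 2 + 0, so Z = 1.
A = 3 and Z = 1 is ³H — a triton.

triton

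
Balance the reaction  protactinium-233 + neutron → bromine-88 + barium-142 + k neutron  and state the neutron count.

4

Conserve mass number: 234 = 88 + 142 + k, so k = 234 − 230 = 4.
Check atomic number: 91 = 35 + 56 + 0 = 91. ✓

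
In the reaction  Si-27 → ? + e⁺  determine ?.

Al-27

Conserve mass number: 27 = A + 0, so A = 27.
Conserve atomic number: 14 = Z + 1, so Z = 13.
Z = 13 is aluminium, so the species is Al-27.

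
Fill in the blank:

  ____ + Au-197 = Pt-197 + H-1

neutron

Conserve mass number: A + 197 = 197 + 1, so A = 1.
Conserve atomic number: Z + 79 = 78 + 1, so Z = 0.
A = 1 and Z = 0 is n — a neutron.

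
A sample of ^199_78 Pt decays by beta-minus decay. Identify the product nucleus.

Beta-minus decay: mass number changes by +0, atomic number by +1.
A: 199 = 199; Z: 78 + 1 = 79.
Z = 79 is gold, so the daughter is ^199_79 Au.

Au-199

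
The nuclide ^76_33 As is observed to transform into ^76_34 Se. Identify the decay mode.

ΔA = 76 − 76 = 0; ΔZ = 34 − 33 = +1.
A is unchanged and Z rises by 1 — a neutron has become a proton (β⁻ decay).

beta-minus decay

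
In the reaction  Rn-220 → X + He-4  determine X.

Conserve mass number: 220 = A + 4, so A = 216.
Conserve atomic number: 86 = Z + 2, so Z = 84.
Z = 84 is polonium, so the species is Po-216.

Po-216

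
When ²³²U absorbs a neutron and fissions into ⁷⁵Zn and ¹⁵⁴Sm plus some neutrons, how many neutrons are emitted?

Conserve mass number: 233 = 75 + 154 + k, so k = 233 − 229 = 4.
Check atomic number: 92 = 30 + 62 + 0 = 92. ✓

4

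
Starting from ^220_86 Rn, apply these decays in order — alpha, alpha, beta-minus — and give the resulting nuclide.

Bi-212

Start: (A, Z) = (220, 86).
After α: (216, 84).
After α: (212, 82).
After β⁻: (212, 83).
Z = 83 is bismuth.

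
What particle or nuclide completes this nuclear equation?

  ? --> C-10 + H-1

N-11

Conserve mass number: A = 10 + 1, so A = 11.
Conserve atomic number: Z = 6 + 1, so Z = 7.
Z = 7 is nitrogen, so the species is N-11.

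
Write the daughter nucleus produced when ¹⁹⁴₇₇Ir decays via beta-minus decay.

Pt-194

Beta-minus decay: mass number changes by +0, atomic number by +1.
A: 194 = 194; Z: 77 + 1 = 78.
Z = 78 is platinum, so the daughter is ¹⁹⁴₇₈Pt.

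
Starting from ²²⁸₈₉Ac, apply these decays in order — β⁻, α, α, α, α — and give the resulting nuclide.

Start: (A, Z) = (228, 89).
After β⁻: (228, 90).
After α: (224, 88).
After α: (220, 86).
After α: (216, 84).
After α: (212, 82).
Z = 82 is lead.

Pb-212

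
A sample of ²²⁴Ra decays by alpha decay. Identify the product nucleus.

Alpha decay: mass number changes by -4, atomic number by -2.
A: 224 − 4 = 220; Z: 88 − 2 = 86.
Z = 86 is radon, so the daughter is ²²⁰Rn.

Rn-220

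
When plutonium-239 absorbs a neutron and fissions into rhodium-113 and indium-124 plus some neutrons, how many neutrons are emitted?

3

Conserve mass number: 240 = 113 + 124 + k, so k = 240 − 237 = 3.
Check atomic number: 94 = 45 + 49 + 0 = 94. ✓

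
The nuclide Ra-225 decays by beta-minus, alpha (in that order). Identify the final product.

Start: (A, Z) = (225, 88).
After β⁻: (225, 89).
After α: (221, 87).
Z = 87 is francium.

Fr-221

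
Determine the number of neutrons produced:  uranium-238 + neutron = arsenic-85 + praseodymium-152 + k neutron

2

Conserve mass number: 239 = 85 + 152 + k, so k = 239 − 237 = 2.
Check atomic number: 92 = 33 + 59 + 0 = 92. ✓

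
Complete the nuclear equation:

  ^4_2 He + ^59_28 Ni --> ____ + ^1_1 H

Conserve mass number: 4 + 59 = A + 1, so A = 62.
Conserve atomic number: 2 + 28 = Z + 1, so Z = 29.
Z = 29 is copper, so the species is ^62_29 Cu.

Cu-62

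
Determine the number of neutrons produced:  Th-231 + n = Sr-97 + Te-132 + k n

Conserve mass number: 232 = 97 + 132 + k, so k = 232 − 229 = 3.
Check atomic number: 90 = 38 + 52 + 0 = 90. ✓

3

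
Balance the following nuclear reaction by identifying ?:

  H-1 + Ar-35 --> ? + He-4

Conserve mass number: 1 + 35 = A + 4, so A = 32.
Conserve atomic number: 1 + 18 = Z + 2, so Z = 17.
Z = 17 is chlorine, so the species is Cl-32.

Cl-32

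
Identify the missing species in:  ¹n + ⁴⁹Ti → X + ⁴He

Ca-46

Conserve mass number: 1 + 49 = A + 4, so A = 46.
Conserve atomic number: 0 + 22 = Z + 2, so Z = 20.
Z = 20 is calcium, so the species is ⁴⁶Ca.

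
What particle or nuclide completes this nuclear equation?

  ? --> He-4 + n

Conserve mass number: A = 4 + 1, so A = 5.
Conserve atomic number: Z = 2 + 0, so Z = 2.
Z = 2 is helium, so the species is He-5.

He-5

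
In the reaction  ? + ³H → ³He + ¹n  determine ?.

proton

Conserve mass number: A + 3 = 3 + 1, so A = 1.
Conserve atomic number: Z + 1 = 2 + 0, so Z = 1.
A = 1 and Z = 1 is ¹H — a proton.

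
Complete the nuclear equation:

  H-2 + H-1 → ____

He-3

Conserve mass number: 2 + 1 = A, so A = 3.
Conserve atomic number: 1 + 1 = Z, so Z = 2.
Z = 2 is helium, so the species is He-3.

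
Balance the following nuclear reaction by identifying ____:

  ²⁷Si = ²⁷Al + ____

Conserve mass number: 27 = 27 + A, so A = 0.
Conserve atomic number: 14 = 13 + Z, so Z = 1.
A = 0 and Z = 1 is e⁺ — a positron.

positron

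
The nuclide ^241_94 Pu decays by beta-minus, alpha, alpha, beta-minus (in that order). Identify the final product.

U-233

Start: (A, Z) = (241, 94).
After β⁻: (241, 95).
After α: (237, 93).
After α: (233, 91).
After β⁻: (233, 92).
Z = 92 is uranium.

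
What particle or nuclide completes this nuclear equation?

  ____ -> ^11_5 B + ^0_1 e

C-11

Conserve mass number: A = 11 + 0, so A = 11.
Conserve atomic number: Z = 5 + 1, so Z = 6.
Z = 6 is carbon, so the species is ^11_6 C.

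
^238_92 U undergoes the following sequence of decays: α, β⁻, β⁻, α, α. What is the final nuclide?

Ra-226

Start: (A, Z) = (238, 92).
After α: (234, 90).
After β⁻: (234, 91).
After β⁻: (234, 92).
After α: (230, 90).
After α: (226, 88).
Z = 88 is radium.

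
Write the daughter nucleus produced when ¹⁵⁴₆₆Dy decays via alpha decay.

Alpha decay: mass number changes by -4, atomic number by -2.
A: 154 − 4 = 150; Z: 66 − 2 = 64.
Z = 64 is gadolinium, so the daughter is ¹⁵⁰₆₄Gd.

Gd-150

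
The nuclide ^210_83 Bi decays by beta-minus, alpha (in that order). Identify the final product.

Start: (A, Z) = (210, 83).
After β⁻: (210, 84).
After α: (206, 82).
Z = 82 is lead.

Pb-206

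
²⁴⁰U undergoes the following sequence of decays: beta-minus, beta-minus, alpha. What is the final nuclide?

Start: (A, Z) = (240, 92).
After β⁻: (240, 93).
After β⁻: (240, 94).
After α: (236, 92).
Z = 92 is uranium.

U-236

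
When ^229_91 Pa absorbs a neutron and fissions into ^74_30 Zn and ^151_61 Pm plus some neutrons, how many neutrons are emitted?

5

Conserve mass number: 230 = 74 + 151 + k, so k = 230 − 225 = 5.
Check atomic number: 91 = 30 + 61 + 0 = 91. ✓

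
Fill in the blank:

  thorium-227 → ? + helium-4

Conserve mass number: 227 = A + 4, so A = 223.
Conserve atomic number: 90 = Z + 2, so Z = 88.
Z = 88 is radium, so the species is radium-223.

Ra-223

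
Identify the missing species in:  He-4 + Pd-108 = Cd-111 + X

Conserve mass number: 4 + 108 = 111 + A, so A = 1.
Conserve atomic number: 2 + 46 = 48 + Z, so Z = 0.
A = 1 and Z = 0 is n — a neutron.

neutron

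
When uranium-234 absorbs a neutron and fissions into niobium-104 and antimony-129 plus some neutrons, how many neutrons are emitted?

Conserve mass number: 235 = 104 + 129 + k, so k = 235 − 233 = 2.
Check atomic number: 92 = 41 + 51 + 0 = 92. ✓

2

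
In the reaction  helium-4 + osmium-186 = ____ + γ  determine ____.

Pt-190

Conserve mass number: 4 + 186 = A + 0, so A = 190.
Conserve atomic number: 2 + 76 = Z + 0, so Z = 78.
Z = 78 is platinum, so the species is platinum-190.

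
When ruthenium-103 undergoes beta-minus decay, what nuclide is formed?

Beta-minus decay: mass number changes by +0, atomic number by +1.
A: 103 = 103; Z: 44 + 1 = 45.
Z = 45 is rhodium, so the daughter is rhodium-103.

Rh-103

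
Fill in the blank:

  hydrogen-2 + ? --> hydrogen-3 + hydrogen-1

deuteron

Conserve mass number: 2 + A = 3 + 1, so A = 2.
Conserve atomic number: 1 + Z = 1 + 1, so Z = 1.
A = 2 and Z = 1 is hydrogen-2 — a deuteron.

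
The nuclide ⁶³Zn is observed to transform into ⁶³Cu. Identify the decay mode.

beta-plus decay or electron capture

ΔA = 63 − 63 = 0; ΔZ = 29 − 30 = -1.
A is unchanged and Z drops by 1 — a proton has become a neutron (β⁺ emission or electron capture).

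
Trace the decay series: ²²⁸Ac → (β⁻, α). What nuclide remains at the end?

Ra-224

Start: (A, Z) = (228, 89).
After β⁻: (228, 90).
After α: (224, 88).
Z = 88 is radium.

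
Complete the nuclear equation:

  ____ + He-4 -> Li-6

deuteron

Conserve mass number: A + 4 = 6, so A = 2.
Conserve atomic number: Z + 2 = 3, so Z = 1.
A = 2 and Z = 1 is H-2 — a deuteron.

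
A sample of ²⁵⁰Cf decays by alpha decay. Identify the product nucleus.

Cm-246

Alpha decay: mass number changes by -4, atomic number by -2.
A: 250 − 4 = 246; Z: 98 − 2 = 96.
Z = 96 is curium, so the daughter is ²⁴⁶Cm.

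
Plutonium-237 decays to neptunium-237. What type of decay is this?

beta-plus decay or electron capture

ΔA = 237 − 237 = 0; ΔZ = 93 − 94 = -1.
A is unchanged and Z drops by 1 — a proton has become a neutron (β⁺ emission or electron capture).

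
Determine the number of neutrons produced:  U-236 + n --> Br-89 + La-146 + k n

Conserve mass number: 237 = 89 + 146 + k, so k = 237 − 235 = 2.
Check atomic number: 92 = 35 + 57 + 0 = 92. ✓

2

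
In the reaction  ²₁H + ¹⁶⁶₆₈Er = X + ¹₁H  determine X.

Conserve mass number: 2 + 166 = A + 1, so A = 167.
Conserve atomic number: 1 + 68 = Z + 1, so Z = 68.
Z = 68 is erbium, so the species is ¹⁶⁷₆₈Er.

Er-167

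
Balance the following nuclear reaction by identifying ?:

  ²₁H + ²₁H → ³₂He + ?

neutron

Conserve mass number: 2 + 2 = 3 + A, so A = 1.
Conserve atomic number: 1 + 1 = 2 + Z, so Z = 0.
A = 1 and Z = 0 is ¹₀n — a neutron.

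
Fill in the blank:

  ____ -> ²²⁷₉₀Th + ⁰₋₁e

Ac-227

Conserve mass number: A = 227 + 0, so A = 227.
Conserve atomic number: Z = 90 − 1, so Z = 89.
Z = 89 is actinium, so the species is ²²⁷₈₉Ac.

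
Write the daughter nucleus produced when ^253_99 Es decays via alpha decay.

Alpha decay: mass number changes by -4, atomic number by -2.
A: 253 − 4 = 249; Z: 99 − 2 = 97.
Z = 97 is berkelium, so the daughter is ^249_97 Bk.

Bk-249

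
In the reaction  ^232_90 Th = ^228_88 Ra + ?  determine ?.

Conserve mass number: 232 = 228 + A, so A = 4.
Conserve atomic number: 90 = 88 + Z, so Z = 2.
A = 4 and Z = 2 is ^4_2 He — an alpha particle.

alpha particle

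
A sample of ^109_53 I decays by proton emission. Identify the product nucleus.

Te-108

Proton emission: mass number changes by -1, atomic number by -1.
A: 109 − 1 = 108; Z: 53 − 1 = 52.
Z = 52 is tellurium, so the daughter is ^108_52 Te.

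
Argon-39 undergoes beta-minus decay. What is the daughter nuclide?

K-39

Beta-minus decay: mass number changes by +0, atomic number by +1.
A: 39 = 39; Z: 18 + 1 = 19.
Z = 19 is potassium, so the daughter is potassium-39.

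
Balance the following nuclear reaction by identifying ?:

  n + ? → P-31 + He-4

Cl-34

Conserve mass number: 1 + A = 31 + 4, so A = 34.
Conserve atomic number: 0 + Z = 15 + 2, so Z = 17.
Z = 17 is chlorine, so the species is Cl-34.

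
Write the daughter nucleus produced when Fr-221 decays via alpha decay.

Alpha decay: mass number changes by -4, atomic number by -2.
A: 221 − 4 = 217; Z: 87 − 2 = 85.
Z = 85 is astatine, so the daughter is At-217.

At-217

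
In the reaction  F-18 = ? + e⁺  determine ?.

Conserve mass number: 18 = A + 0, so A = 18.
Conserve atomic number: 9 = Z + 1, so Z = 8.
Z = 8 is oxygen, so the species is O-18.

O-18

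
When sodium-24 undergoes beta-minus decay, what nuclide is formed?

Mg-24

Beta-minus decay: mass number changes by +0, atomic number by +1.
A: 24 = 24; Z: 11 + 1 = 12.
Z = 12 is magnesium, so the daughter is magnesium-24.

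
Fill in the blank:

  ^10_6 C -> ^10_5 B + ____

positron

Conserve mass number: 10 = 10 + A, so A = 0.
Conserve atomic number: 6 = 5 + Z, so Z = 1.
A = 0 and Z = 1 is ^0_1 e — a positron.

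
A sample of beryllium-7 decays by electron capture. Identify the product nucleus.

Electron capture: mass number changes by +0, atomic number by -1.
A: 7 = 7; Z: 4 − 1 = 3.
Z = 3 is lithium, so the daughter is lithium-7.

Li-7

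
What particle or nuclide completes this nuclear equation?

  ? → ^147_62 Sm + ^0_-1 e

Pm-147

Conserve mass number: A = 147 + 0, so A = 147.
Conserve atomic number: Z = 62 − 1, so Z = 61.
Z = 61 is promethium, so the species is ^147_61 Pm.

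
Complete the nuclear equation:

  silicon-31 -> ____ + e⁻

Conserve mass number: 31 = A + 0, so A = 31.
Conserve atomic number: 14 = Z − 1, so Z = 15.
Z = 15 is phosphorus, so the species is phosphorus-31.

P-31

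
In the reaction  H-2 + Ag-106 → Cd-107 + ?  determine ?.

neutron

Conserve mass number: 2 + 106 = 107 + A, so A = 1.
Conserve atomic number: 1 + 47 = 48 + Z, so Z = 0.
A = 1 and Z = 0 is n — a neutron.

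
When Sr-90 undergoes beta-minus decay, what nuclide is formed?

Y-90

Beta-minus decay: mass number changes by +0, atomic number by +1.
A: 90 = 90; Z: 38 + 1 = 39.
Z = 39 is yttrium, so the daughter is Y-90.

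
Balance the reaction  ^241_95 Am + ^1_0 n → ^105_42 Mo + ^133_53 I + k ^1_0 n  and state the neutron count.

Conserve mass number: 242 = 105 + 133 + k, so k = 242 − 238 = 4.
Check atomic number: 95 = 42 + 53 + 0 = 95. ✓

4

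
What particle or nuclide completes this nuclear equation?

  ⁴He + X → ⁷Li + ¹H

Conserve mass number: 4 + A = 7 + 1, so A = 4.
Conserve atomic number: 2 + Z = 3 + 1, so Z = 2.
A = 4 and Z = 2 is ⁴He — an alpha particle.

alpha particle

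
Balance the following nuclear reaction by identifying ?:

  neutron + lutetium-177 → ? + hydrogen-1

Yb-177

Conserve mass number: 1 + 177 = A + 1, so A = 177.
Conserve atomic number: 0 + 71 = Z + 1, so Z = 70.
Z = 70 is ytterbium, so the species is ytterbium-177.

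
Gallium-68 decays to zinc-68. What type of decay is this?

ΔA = 68 − 68 = 0; ΔZ = 30 − 31 = -1.
A is unchanged and Z drops by 1 — a proton has become a neutron (β⁺ emission or electron capture).

beta-plus decay or electron capture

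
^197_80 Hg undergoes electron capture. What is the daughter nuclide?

Au-197

Electron capture: mass number changes by +0, atomic number by -1.
A: 197 = 197; Z: 80 − 1 = 79.
Z = 79 is gold, so the daughter is ^197_79 Au.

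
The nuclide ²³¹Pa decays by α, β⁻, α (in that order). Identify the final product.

Ra-223

Start: (A, Z) = (231, 91).
After α: (227, 89).
After β⁻: (227, 90).
After α: (223, 88).
Z = 88 is radium.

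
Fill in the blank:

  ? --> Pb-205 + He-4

Conserve mass number: A = 205 + 4, so A = 209.
Conserve atomic number: Z = 82 + 2, so Z = 84.
Z = 84 is polonium, so the species is Po-209.

Po-209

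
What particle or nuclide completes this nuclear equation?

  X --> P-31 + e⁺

Conserve mass number: A = 31 + 0, so A = 31.
Conserve atomic number: Z = 15 + 1, so Z = 16.
Z = 16 is sulfur, so the species is S-31.

S-31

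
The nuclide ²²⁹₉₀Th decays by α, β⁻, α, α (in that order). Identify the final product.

At-217

Start: (A, Z) = (229, 90).
After α: (225, 88).
After β⁻: (225, 89).
After α: (221, 87).
After α: (217, 85).
Z = 85 is astatine.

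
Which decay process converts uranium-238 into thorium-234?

ΔA = 234 − 238 = -4; ΔZ = 90 − 92 = -2.
A drops by 4 and Z drops by 2 — the signature of alpha emission.

alpha decay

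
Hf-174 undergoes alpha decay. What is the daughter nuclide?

Yb-170

Alpha decay: mass number changes by -4, atomic number by -2.
A: 174 − 4 = 170; Z: 72 − 2 = 70.
Z = 70 is ytterbium, so the daughter is Yb-170.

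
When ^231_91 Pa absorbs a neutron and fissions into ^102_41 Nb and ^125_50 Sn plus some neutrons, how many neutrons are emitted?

Conserve mass number: 232 = 102 + 125 + k, so k = 232 − 227 = 5.
Check atomic number: 91 = 41 + 50 + 0 = 91. ✓

5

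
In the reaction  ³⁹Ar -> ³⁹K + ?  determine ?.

Conserve mass number: 39 = 39 + A, so A = 0.
Conserve atomic number: 18 = 19 + Z, so Z = -1.
A = 0 and Z = -1 is e⁻ — a beta-minus particle.

beta-minus particle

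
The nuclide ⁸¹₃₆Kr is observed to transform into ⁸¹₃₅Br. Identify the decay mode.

beta-plus decay or electron capture

ΔA = 81 − 81 = 0; ΔZ = 35 − 36 = -1.
A is unchanged and Z drops by 1 — a proton has become a neutron (β⁺ emission or electron capture).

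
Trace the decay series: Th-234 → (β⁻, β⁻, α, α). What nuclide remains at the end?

Ra-226

Start: (A, Z) = (234, 90).
After β⁻: (234, 91).
After β⁻: (234, 92).
After α: (230, 90).
After α: (226, 88).
Z = 88 is radium.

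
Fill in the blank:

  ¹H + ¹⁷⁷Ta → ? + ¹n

W-177

Conserve mass number: 1 + 177 = A + 1, so A = 177.
Conserve atomic number: 1 + 73 = Z + 0, so Z = 74.
Z = 74 is tungsten, so the species is ¹⁷⁷W.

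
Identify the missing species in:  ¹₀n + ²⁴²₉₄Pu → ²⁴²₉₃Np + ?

proton

Conserve mass number: 1 + 242 = 242 + A, so A = 1.
Conserve atomic number: 0 + 94 = 93 + Z, so Z = 1.
A = 1 and Z = 1 is ¹₁H — a proton.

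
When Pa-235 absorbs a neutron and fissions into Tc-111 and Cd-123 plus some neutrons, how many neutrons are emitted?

2

Conserve mass number: 236 = 111 + 123 + k, so k = 236 − 234 = 2.
Check atomic number: 91 = 43 + 48 + 0 = 91. ✓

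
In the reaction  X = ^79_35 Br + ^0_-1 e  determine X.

Conserve mass number: A = 79 + 0, so A = 79.
Conserve atomic number: Z = 35 − 1, so Z = 34.
Z = 34 is selenium, so the species is ^79_34 Se.

Se-79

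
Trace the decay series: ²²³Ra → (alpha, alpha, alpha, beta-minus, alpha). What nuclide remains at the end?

Tl-207

Start: (A, Z) = (223, 88).
After α: (219, 86).
After α: (215, 84).
After α: (211, 82).
After β⁻: (211, 83).
After α: (207, 81).
Z = 81 is thallium.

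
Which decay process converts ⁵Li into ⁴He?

ΔA = 4 − 5 = -1; ΔZ = 2 − 3 = -1.
A drops by 1 and Z drops by 1 — a proton was emitted.

proton emission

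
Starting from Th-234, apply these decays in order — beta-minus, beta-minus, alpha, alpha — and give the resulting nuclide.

Start: (A, Z) = (234, 90).
After β⁻: (234, 91).
After β⁻: (234, 92).
After α: (230, 90).
After α: (226, 88).
Z = 88 is radium.

Ra-226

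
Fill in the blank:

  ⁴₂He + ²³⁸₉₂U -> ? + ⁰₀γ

Pu-242

Conserve mass number: 4 + 238 = A + 0, so A = 242.
Conserve atomic number: 2 + 92 = Z + 0, so Z = 94.
Z = 94 is plutonium, so the species is ²⁴²₉₄Pu.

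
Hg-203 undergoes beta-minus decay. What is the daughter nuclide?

Tl-203

Beta-minus decay: mass number changes by +0, atomic number by +1.
A: 203 = 203; Z: 80 + 1 = 81.
Z = 81 is thallium, so the daughter is Tl-203.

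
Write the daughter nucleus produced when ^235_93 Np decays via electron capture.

U-235

Electron capture: mass number changes by +0, atomic number by -1.
A: 235 = 235; Z: 93 − 1 = 92.
Z = 92 is uranium, so the daughter is ^235_92 U.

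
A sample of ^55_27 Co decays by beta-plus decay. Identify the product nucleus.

Beta-plus decay: mass number changes by +0, atomic number by -1.
A: 55 = 55; Z: 27 − 1 = 26.
Z = 26 is iron, so the daughter is ^55_26 Fe.

Fe-55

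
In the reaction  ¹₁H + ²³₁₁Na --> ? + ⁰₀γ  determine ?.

Mg-24

Conserve mass number: 1 + 23 = A + 0, so A = 24.
Conserve atomic number: 1 + 11 = Z + 0, so Z = 12.
Z = 12 is magnesium, so the species is ²⁴₁₂Mg.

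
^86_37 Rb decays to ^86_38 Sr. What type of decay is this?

ΔA = 86 − 86 = 0; ΔZ = 38 − 37 = +1.
A is unchanged and Z rises by 1 — a neutron has become a proton (β⁻ decay).

beta-minus decay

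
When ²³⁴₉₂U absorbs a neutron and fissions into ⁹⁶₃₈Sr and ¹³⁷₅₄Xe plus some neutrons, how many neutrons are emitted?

2

Conserve mass number: 235 = 96 + 137 + k, so k = 235 − 233 = 2.
Check atomic number: 92 = 38 + 54 + 0 = 92. ✓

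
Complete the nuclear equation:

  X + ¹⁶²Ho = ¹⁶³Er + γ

Conserve mass number: A + 162 = 163 + 0, so A = 1.
Conserve atomic number: Z + 67 = 68 + 0, so Z = 1.
A = 1 and Z = 1 is ¹H — a proton.

proton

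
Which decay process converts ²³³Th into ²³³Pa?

beta-minus decay

ΔA = 233 − 233 = 0; ΔZ = 91 − 90 = +1.
A is unchanged and Z rises by 1 — a neutron has become a proton (β⁻ decay).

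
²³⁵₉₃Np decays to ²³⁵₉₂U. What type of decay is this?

beta-plus decay or electron capture

ΔA = 235 − 235 = 0; ΔZ = 92 − 93 = -1.
A is unchanged and Z drops by 1 — a proton has become a neutron (β⁺ emission or electron capture).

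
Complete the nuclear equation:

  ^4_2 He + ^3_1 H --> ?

Conserve mass number: 4 + 3 = A, so A = 7.
Conserve atomic number: 2 + 1 = Z, so Z = 3.
Z = 3 is lithium, so the species is ^7_3 Li.

Li-7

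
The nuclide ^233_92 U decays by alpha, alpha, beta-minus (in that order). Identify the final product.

Start: (A, Z) = (233, 92).
After α: (229, 90).
After α: (225, 88).
After β⁻: (225, 89).
Z = 89 is actinium.

Ac-225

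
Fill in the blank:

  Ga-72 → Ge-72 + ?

beta-minus particle

Conserve mass number: 72 = 72 + A, so A = 0.
Conserve atomic number: 31 = 32 + Z, so Z = -1.
A = 0 and Z = -1 is e⁻ — a beta-minus particle.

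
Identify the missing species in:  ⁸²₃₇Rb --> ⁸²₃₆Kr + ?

positron

Conserve mass number: 82 = 82 + A, so A = 0.
Conserve atomic number: 37 = 36 + Z, so Z = 1.
A = 0 and Z = 1 is ⁰₁e — a positron.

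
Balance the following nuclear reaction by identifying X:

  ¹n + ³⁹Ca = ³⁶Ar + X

alpha particle

Conserve mass number: 1 + 39 = 36 + A, so A = 4.
Conserve atomic number: 0 + 20 = 18 + Z, so Z = 2.
A = 4 and Z = 2 is ⁴He — an alpha particle.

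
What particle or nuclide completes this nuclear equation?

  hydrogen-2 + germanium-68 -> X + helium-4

Ga-66

Conserve mass number: 2 + 68 = A + 4, so A = 66.
Conserve atomic number: 1 + 32 = Z + 2, so Z = 31.
Z = 31 is gallium, so the species is gallium-66.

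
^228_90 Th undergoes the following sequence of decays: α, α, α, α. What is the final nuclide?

Pb-212

Start: (A, Z) = (228, 90).
After α: (224, 88).
After α: (220, 86).
After α: (216, 84).
After α: (212, 82).
Z = 82 is lead.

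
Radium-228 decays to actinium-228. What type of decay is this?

ΔA = 228 − 228 = 0; ΔZ = 89 − 88 = +1.
A is unchanged and Z rises by 1 — a neutron has become a proton (β⁻ decay).

beta-minus decay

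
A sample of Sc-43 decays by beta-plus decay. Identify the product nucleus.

Ca-43

Beta-plus decay: mass number changes by +0, atomic number by -1.
A: 43 = 43; Z: 21 − 1 = 20.
Z = 20 is calcium, so the daughter is Ca-43.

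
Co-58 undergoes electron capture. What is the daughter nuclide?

Fe-58

Electron capture: mass number changes by +0, atomic number by -1.
A: 58 = 58; Z: 27 − 1 = 26.
Z = 26 is iron, so the daughter is Fe-58.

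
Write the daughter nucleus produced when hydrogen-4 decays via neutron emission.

Neutron emission: mass number changes by -1, atomic number by +0.
A: 4 − 1 = 3; Z: 1 = 1.
Z = 1 is hydrogen, so the daughter is hydrogen-3.

H-3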